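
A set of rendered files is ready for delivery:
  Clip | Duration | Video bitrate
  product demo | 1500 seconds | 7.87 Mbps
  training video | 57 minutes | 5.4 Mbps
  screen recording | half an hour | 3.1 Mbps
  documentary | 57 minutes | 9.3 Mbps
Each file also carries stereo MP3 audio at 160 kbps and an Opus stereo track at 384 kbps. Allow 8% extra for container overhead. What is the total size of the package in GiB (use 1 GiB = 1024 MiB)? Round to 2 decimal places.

Audio total: 160 + 384 = 544 kbps = 0.544 Mbps.
product demo: 8.414 Mbps × 1500 s × 1.08 = 13630.7 Mb
training video: 5.944 Mbps × 3420 s × 1.08 = 21954.8 Mb
screen recording: 3.644 Mbps × 1800 s × 1.08 = 7083.9 Mb
documentary: 9.844 Mbps × 3420 s × 1.08 = 36359.8 Mb
Total: 79029.2 Mb = 9878.6 MB.
= 9.200 GiB.

9.20 GiB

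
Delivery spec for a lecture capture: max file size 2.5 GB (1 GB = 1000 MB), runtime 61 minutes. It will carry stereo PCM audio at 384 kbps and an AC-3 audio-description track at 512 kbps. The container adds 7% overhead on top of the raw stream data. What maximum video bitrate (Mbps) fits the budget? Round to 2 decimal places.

4.21 Mbps

Budget: 2.5 GB = 20000.0 Mb.
Stream payload after overhead: 20000.0 / 1.07 = 18691.6 Mb.
61 min = 3660 s
Total bitrate budget: 18691.6 Mb / 3660 s = 5.107 Mbps.
Audio total: 384 + 512 = 896 kbps = 0.896 Mbps.
Video: 5.107 − 0.896 = 4.211 Mbps.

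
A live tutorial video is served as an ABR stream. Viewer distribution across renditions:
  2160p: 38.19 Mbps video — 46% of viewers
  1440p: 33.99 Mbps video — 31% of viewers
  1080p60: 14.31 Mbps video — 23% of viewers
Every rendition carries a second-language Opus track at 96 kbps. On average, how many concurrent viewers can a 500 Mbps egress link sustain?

15

Audio: 96 kbps = 0.096 Mbps.
Average per-viewer bitrate: 0.46×38.286 + 0.31×34.086 + 0.23×14.406 = 31.492 Mbps.
500 Mbps = 500.0 Mbps; 500.0 / 31.492 = 15.88 → 15.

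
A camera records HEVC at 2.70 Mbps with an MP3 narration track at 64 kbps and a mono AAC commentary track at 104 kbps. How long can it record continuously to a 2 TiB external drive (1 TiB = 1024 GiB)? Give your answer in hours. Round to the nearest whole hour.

1704 hours

Audio total: 64 + 104 = 168 kbps = 0.168 Mbps.
Total bitrate: 2.70 + 0.168 = 2.868 Mbps.
Capacity: 2 TiB = 17,592,186 Mb.
Recording time: 17,592,186 / 2.868 = 6,133,956 s ≈ 1,704 hours.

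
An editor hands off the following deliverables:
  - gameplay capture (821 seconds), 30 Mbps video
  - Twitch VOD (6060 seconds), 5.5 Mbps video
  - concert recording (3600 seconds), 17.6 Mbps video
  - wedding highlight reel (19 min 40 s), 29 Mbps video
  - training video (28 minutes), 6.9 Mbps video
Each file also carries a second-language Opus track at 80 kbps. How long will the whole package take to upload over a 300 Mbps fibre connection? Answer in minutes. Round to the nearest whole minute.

9 minutes

Audio: 80 kbps = 0.080 Mbps.
gameplay capture: 30.080 Mbps × 821 s = 24695.7 Mb
Twitch VOD: 5.580 Mbps × 6060 s = 33814.8 Mb
concert recording: 17.680 Mbps × 3600 s = 63648.0 Mb
wedding highlight reel: 29.080 Mbps × 1180 s = 34314.4 Mb
training video: 6.980 Mbps × 1680 s = 11726.4 Mb
Total: 168199.3 Mb = 21024.9 MB.
At 300 Mbps: 168199.3 / 300 = 561 s ≈ 9.34 minutes.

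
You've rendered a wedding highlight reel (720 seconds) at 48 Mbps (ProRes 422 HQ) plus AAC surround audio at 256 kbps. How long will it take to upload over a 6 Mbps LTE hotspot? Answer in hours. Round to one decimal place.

Audio: 256 kbps = 0.256 Mbps.
Total bitrate: 48.256 Mbps.
File: 48.256 Mbps × 720 s = 34744.3 Mb.
At 6 Mbps: 34744.3 / 6 = 5790.7 s ≈ 1.61 hours.

1.6 hours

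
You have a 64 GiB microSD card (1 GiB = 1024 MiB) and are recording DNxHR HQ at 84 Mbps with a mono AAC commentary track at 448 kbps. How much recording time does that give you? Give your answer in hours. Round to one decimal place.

1.8 hours

Audio: 448 kbps = 0.448 Mbps.
Total bitrate: 84 + 0.448 = 84.448 Mbps.
Capacity: 64 GiB = 549,756 Mb.
Recording time: 549,756 / 84.448 = 6,510 s ≈ 1.81 hours.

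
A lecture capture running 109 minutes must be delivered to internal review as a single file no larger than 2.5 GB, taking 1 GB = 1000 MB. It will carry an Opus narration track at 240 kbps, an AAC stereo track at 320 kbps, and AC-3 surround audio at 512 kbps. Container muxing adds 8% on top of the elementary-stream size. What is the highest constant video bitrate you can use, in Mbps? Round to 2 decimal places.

1.76 Mbps

Budget: 2.5 GB = 20000.0 Mb.
Stream payload after overhead: 20000.0 / 1.08 = 18518.5 Mb.
109 min = 6540 s
Total bitrate budget: 18518.5 Mb / 6540 s = 2.832 Mbps.
Audio total: 240 + 320 + 512 = 1072 kbps = 1.072 Mbps.
Video: 2.832 − 1.072 = 1.760 Mbps.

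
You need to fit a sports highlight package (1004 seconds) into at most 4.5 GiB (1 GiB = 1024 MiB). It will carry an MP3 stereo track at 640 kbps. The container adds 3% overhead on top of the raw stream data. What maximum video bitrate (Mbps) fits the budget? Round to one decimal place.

36.7 Mbps

Budget: 4.5 GiB = 38654.7 Mb.
Stream payload after overhead: 38654.7 / 1.03 = 37528.8 Mb.
Total bitrate budget: 37528.8 Mb / 1004 s = 37.379 Mbps.
Audio: 640 kbps = 0.640 Mbps.
Video: 37.379 − 0.640 = 36.739 Mbps.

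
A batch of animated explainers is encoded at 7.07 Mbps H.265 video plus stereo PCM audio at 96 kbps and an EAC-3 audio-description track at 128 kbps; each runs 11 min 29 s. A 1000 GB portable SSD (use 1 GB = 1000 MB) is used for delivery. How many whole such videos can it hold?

11 min 29 s = 689 s
Audio total: 96 + 128 = 224 kbps = 0.224 Mbps.
Total bitrate: 7.294 Mbps.
Per item: 7.294 Mbps × 689 s = 5,026 Mb = 628.2 MB.
Capacity: 1000 GB = 8,000,000 Mb; 1591.86 items → 1591 complete.

1591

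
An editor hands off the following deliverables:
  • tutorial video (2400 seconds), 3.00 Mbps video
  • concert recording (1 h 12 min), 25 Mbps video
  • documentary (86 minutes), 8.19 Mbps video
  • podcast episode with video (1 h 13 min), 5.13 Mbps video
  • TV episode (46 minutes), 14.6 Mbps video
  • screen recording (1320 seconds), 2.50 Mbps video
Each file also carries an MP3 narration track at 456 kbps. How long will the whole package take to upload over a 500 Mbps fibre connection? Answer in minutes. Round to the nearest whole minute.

8 minutes

Audio: 456 kbps = 0.456 Mbps.
tutorial video: 3.456 Mbps × 2400 s = 8294.4 Mb
concert recording: 25.456 Mbps × 4320 s = 109969.9 Mb
documentary: 8.646 Mbps × 5160 s = 44613.4 Mb
podcast episode with video: 5.586 Mbps × 4380 s = 24466.7 Mb
TV episode: 15.056 Mbps × 2760 s = 41554.6 Mb
screen recording: 2.956 Mbps × 1320 s = 3901.9 Mb
Total: 232800.8 Mb = 29100.1 MB.
At 500 Mbps: 232800.8 / 500 = 466 s ≈ 7.76 minutes.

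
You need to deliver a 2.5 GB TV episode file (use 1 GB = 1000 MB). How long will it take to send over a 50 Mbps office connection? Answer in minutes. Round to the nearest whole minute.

File: 2.5 GB = 20000.0 Mb.
At 50 Mbps: 20000.0 / 50 = 400.0 s ≈ 6.67 minutes.

7 minutes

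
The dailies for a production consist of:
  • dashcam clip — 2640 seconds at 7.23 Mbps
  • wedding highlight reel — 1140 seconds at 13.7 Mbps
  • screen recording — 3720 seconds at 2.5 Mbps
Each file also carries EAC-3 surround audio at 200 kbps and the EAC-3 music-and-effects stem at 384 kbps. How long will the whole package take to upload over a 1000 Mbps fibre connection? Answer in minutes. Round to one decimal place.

0.8 minutes

Audio total: 200 + 384 = 584 kbps = 0.584 Mbps.
dashcam clip: 7.814 Mbps × 2640 s = 20629.0 Mb
wedding highlight reel: 14.284 Mbps × 1140 s = 16283.8 Mb
screen recording: 3.084 Mbps × 3720 s = 11472.5 Mb
Total: 48385.2 Mb = 6048.1 MB.
At 1000 Mbps: 48385.2 / 1000 = 48 s ≈ 0.806 minutes.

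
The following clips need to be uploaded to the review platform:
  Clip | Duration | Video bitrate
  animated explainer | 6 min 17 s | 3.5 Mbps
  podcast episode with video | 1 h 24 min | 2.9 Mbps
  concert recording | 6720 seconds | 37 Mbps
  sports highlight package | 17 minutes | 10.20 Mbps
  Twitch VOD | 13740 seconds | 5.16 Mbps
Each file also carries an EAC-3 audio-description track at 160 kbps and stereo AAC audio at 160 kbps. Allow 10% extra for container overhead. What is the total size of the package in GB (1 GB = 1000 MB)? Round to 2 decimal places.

48.74 GB

Audio total: 160 + 160 = 320 kbps = 0.320 Mbps.
animated explainer: 3.820 Mbps × 377 s × 1.10 = 1584.2 Mb
podcast episode with video: 3.220 Mbps × 5040 s × 1.10 = 17851.7 Mb
concert recording: 37.320 Mbps × 6720 s × 1.10 = 275869.4 Mb
sports highlight package: 10.520 Mbps × 1020 s × 1.10 = 11803.4 Mb
Twitch VOD: 5.480 Mbps × 13740 s × 1.10 = 82824.7 Mb
Total: 389933.4 Mb = 48741.7 MB.
= 48.74 GB.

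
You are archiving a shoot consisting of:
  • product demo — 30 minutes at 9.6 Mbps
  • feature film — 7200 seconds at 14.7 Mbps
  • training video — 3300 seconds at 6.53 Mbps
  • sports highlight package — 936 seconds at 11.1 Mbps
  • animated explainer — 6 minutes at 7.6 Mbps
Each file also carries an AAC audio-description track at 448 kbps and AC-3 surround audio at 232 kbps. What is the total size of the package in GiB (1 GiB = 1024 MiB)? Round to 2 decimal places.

Audio total: 448 + 232 = 680 kbps = 0.680 Mbps.
product demo: 10.280 Mbps × 1800 s = 18504.0 Mb
feature film: 15.380 Mbps × 7200 s = 110736.0 Mb
training video: 7.210 Mbps × 3300 s = 23793.0 Mb
sports highlight package: 11.780 Mbps × 936 s = 11026.1 Mb
animated explainer: 8.280 Mbps × 360 s = 2980.8 Mb
Total: 167039.9 Mb = 20880.0 MB.
= 19.45 GiB.

19.45 GiB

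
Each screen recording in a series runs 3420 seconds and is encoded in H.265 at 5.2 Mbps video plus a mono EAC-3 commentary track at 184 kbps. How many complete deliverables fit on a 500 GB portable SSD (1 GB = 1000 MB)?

217

Audio: 184 kbps = 0.184 Mbps.
Total bitrate: 5.384 Mbps.
Per item: 5.384 Mbps × 3420 s = 18,413 Mb = 2,302 MB.
Capacity: 500 GB = 4,000,000 Mb; 217.23 items → 217 complete.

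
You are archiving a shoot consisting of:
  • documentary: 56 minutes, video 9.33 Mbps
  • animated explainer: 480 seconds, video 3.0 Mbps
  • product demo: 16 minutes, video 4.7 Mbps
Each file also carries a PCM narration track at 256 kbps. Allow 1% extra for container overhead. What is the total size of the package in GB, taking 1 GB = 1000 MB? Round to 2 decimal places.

Audio: 256 kbps = 0.256 Mbps.
documentary: 9.586 Mbps × 3360 s × 1.01 = 32531.0 Mb
animated explainer: 3.256 Mbps × 480 s × 1.01 = 1578.5 Mb
product demo: 4.956 Mbps × 960 s × 1.01 = 4805.3 Mb
Total: 38914.9 Mb = 4864.4 MB.
= 4.864 GB.

4.86 GB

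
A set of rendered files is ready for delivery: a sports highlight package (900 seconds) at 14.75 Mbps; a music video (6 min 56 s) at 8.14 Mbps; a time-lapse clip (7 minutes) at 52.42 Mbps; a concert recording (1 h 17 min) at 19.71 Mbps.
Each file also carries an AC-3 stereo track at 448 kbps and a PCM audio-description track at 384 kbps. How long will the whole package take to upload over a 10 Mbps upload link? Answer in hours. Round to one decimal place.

Audio total: 448 + 384 = 832 kbps = 0.832 Mbps.
sports highlight package: 15.582 Mbps × 900 s = 14023.8 Mb
music video: 8.972 Mbps × 416 s = 3732.4 Mb
time-lapse clip: 53.252 Mbps × 420 s = 22365.8 Mb
concert recording: 20.542 Mbps × 4620 s = 94904.0 Mb
Total: 135026.0 Mb = 16878.3 MB.
At 10 Mbps: 135026.0 / 10 = 13503 s ≈ 3.75 hours.

3.8 hours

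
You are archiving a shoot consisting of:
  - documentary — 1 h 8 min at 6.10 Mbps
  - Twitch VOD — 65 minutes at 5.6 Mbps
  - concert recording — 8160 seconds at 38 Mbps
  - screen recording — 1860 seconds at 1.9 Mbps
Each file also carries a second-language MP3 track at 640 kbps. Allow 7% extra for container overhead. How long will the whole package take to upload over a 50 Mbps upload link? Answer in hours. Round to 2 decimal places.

2.21 hours

Audio: 640 kbps = 0.640 Mbps.
documentary: 6.740 Mbps × 4080 s × 1.07 = 29424.1 Mb
Twitch VOD: 6.240 Mbps × 3900 s × 1.07 = 26039.5 Mb
concert recording: 38.640 Mbps × 8160 s × 1.07 = 337373.6 Mb
screen recording: 2.540 Mbps × 1860 s × 1.07 = 5055.1 Mb
Total: 397892.3 Mb = 49736.5 MB.
At 50 Mbps: 397892.3 / 50 = 7958 s ≈ 2.21 hours.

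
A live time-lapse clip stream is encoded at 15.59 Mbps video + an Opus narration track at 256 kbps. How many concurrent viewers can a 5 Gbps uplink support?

Audio: 256 kbps = 0.256 Mbps.
Per-viewer media rate: 15.846 Mbps.
5 Gbps = 5,000 Mbps; 5,000 / 15.846 = 315.54 → 315 viewers.

315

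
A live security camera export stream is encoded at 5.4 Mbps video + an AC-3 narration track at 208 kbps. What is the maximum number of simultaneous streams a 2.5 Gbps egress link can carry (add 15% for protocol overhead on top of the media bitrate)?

387

Audio: 208 kbps = 0.208 Mbps.
Per-viewer media rate: 5.608 Mbps.
On the wire with 15% overhead: 6.449 Mbps.
2.5 Gbps = 2,500 Mbps; 2,500 / 6.449 = 387.64 → 387 viewers.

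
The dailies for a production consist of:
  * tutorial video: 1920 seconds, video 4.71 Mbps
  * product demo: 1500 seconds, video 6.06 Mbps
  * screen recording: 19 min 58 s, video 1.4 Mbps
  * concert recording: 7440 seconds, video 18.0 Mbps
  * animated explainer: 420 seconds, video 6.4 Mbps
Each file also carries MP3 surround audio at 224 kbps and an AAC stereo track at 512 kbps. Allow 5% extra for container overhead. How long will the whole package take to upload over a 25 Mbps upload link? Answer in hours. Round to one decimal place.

Audio total: 224 + 512 = 736 kbps = 0.736 Mbps.
tutorial video: 5.446 Mbps × 1920 s × 1.05 = 10979.1 Mb
product demo: 6.796 Mbps × 1500 s × 1.05 = 10703.7 Mb
screen recording: 2.136 Mbps × 1198 s × 1.05 = 2686.9 Mb
concert recording: 18.736 Mbps × 7440 s × 1.05 = 146365.6 Mb
animated explainer: 7.136 Mbps × 420 s × 1.05 = 3147.0 Mb
Total: 173882.3 Mb = 21735.3 MB.
At 25 Mbps: 173882.3 / 25 = 6955 s ≈ 1.93 hours.

1.9 hours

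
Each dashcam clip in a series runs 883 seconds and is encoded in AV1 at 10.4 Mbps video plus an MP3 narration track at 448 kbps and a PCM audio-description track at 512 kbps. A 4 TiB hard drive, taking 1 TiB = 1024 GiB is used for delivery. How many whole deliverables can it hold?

3507

Audio total: 448 + 512 = 960 kbps = 0.960 Mbps.
Total bitrate: 11.360 Mbps.
Per item: 11.360 Mbps × 883 s = 10,031 Mb = 1,254 MB.
Capacity: 4 TiB = 35,184,372 Mb; 3507.61 items → 3507 complete.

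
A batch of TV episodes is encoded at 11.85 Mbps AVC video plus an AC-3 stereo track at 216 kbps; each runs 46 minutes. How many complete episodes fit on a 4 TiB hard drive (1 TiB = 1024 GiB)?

1056

46 min = 2760 s
Audio: 216 kbps = 0.216 Mbps.
Total bitrate: 12.066 Mbps.
Per item: 12.066 Mbps × 2760 s = 33,302 Mb = 4,163 MB.
Capacity: 4 TiB = 35,184,372 Mb; 1056.52 items → 1056 complete.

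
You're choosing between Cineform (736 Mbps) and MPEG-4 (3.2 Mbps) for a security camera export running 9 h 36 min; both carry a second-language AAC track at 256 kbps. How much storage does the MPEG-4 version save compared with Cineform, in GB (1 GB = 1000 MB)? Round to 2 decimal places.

3165.70 GB

9 h 36 min = 576 min = 34560 s
Audio: 256 kbps = 0.256 Mbps.
Cineform: 736.256 Mbps × 34560 s = 25445007.4 Mb = 3180.626 GB.
MPEG-4: 3.456 Mbps × 34560 s = 119439.4 Mb = 14.930 GB.
Saving: 3180.626 − 14.930 = 3165.696 GB.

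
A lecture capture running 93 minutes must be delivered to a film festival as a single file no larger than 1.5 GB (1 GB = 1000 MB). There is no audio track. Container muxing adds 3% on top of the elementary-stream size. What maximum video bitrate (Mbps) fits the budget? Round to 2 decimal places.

Budget: 1.5 GB = 12000.0 Mb.
Stream payload after overhead: 12000.0 / 1.03 = 11650.5 Mb.
93 min = 5580 s
Total bitrate budget: 11650.5 Mb / 5580 s = 2.088 Mbps.

2.09 Mbps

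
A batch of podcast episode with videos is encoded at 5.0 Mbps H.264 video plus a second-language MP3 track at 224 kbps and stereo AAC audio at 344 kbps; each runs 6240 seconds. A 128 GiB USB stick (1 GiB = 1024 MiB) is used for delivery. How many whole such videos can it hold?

31

Audio total: 224 + 344 = 568 kbps = 0.568 Mbps.
Total bitrate: 5.568 Mbps.
Per item: 5.568 Mbps × 6240 s = 34,744 Mb = 4,343 MB.
Capacity: 128 GiB = 1,099,512 Mb; 31.65 items → 31 complete.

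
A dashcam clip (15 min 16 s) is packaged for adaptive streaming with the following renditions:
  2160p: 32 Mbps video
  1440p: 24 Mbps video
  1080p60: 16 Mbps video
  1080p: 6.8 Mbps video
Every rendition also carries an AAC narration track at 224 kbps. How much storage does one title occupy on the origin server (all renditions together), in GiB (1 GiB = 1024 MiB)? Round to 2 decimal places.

8.50 GiB

15 min 16 s = 916 s
Audio: 224 kbps = 0.224 Mbps.
Sum of rendition bitrates: (32+0.224) + (24+0.224) + (16+0.224) + (6.8+0.224) = 79.696 Mbps.
× 916 s = 73,002 Mb = 9,125 MB = 8.498 GiB.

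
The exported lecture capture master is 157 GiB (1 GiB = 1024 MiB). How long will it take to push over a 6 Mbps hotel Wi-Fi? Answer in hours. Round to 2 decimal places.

62.44 hours

File: 157 GiB = 1348619.7 Mb.
At 6 Mbps: 1348619.7 / 6 = 224770.0 s ≈ 62.4 hours.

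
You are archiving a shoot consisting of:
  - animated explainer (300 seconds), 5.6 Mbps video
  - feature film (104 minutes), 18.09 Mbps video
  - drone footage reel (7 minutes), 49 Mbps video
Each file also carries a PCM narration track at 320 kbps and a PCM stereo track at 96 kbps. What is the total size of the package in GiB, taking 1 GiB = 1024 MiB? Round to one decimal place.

Audio total: 320 + 96 = 416 kbps = 0.416 Mbps.
animated explainer: 6.016 Mbps × 300 s = 1804.8 Mb
feature film: 18.506 Mbps × 6240 s = 115477.4 Mb
drone footage reel: 49.416 Mbps × 420 s = 20754.7 Mb
Total: 138037.0 Mb = 17254.6 MB.
= 16.07 GiB.

16.1 GiB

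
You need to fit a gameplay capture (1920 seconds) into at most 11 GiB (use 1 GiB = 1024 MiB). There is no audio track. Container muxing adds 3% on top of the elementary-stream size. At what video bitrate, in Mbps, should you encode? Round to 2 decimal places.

Budget: 11 GiB = 94489.3 Mb.
Stream payload after overhead: 94489.3 / 1.03 = 91737.2 Mb.
Total bitrate budget: 91737.2 Mb / 1920 s = 47.780 Mbps.

47.78 Mbps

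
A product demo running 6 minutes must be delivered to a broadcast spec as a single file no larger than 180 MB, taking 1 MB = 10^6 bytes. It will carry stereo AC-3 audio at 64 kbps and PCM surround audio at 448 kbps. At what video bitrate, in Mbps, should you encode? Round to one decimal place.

3.5 Mbps

Budget: 180 MB = 1440.0 Mb.
6 min = 360 s
Total bitrate budget: 1440.0 Mb / 360 s = 4.000 Mbps.
Audio total: 64 + 448 = 512 kbps = 0.512 Mbps.
Video: 4.000 − 0.512 = 3.488 Mbps.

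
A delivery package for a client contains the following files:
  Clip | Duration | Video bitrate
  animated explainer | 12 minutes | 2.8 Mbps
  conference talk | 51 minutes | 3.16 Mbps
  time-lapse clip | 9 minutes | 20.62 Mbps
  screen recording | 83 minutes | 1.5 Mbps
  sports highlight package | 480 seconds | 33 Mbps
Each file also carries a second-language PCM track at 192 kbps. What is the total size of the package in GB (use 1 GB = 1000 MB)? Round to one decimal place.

6.0 GB

Audio: 192 kbps = 0.192 Mbps.
animated explainer: 2.992 Mbps × 720 s = 2154.2 Mb
conference talk: 3.352 Mbps × 3060 s = 10257.1 Mb
time-lapse clip: 20.812 Mbps × 540 s = 11238.5 Mb
screen recording: 1.692 Mbps × 4980 s = 8426.2 Mb
sports highlight package: 33.192 Mbps × 480 s = 15932.2 Mb
Total: 48008.2 Mb = 6001.0 MB.
= 6.001 GB.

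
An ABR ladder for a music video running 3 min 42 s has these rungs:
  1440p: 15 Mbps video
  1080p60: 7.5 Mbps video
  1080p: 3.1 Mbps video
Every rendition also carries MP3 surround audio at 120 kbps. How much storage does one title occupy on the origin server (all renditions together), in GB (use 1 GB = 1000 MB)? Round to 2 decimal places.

3 min 42 s = 222 s
Audio: 120 kbps = 0.120 Mbps.
Sum of rendition bitrates: (15+0.120) + (7.5+0.120) + (3.1+0.120) = 25.960 Mbps.
× 222 s = 5,763 Mb = 720.4 MB = 0.7204 GB.

0.72 GB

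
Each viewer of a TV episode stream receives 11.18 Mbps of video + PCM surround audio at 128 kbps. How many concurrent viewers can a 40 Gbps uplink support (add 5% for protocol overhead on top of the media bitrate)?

Audio: 128 kbps = 0.128 Mbps.
Per-viewer media rate: 11.308 Mbps.
On the wire with 5% overhead: 11.873 Mbps.
40 Gbps = 40,000 Mbps; 40,000 / 11.873 = 3368.87 → 3368 viewers.

3368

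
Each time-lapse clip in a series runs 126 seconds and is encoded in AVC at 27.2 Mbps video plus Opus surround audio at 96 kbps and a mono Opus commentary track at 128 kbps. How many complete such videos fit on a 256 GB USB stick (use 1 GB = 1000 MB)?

592

Audio total: 96 + 128 = 224 kbps = 0.224 Mbps.
Total bitrate: 27.424 Mbps.
Per item: 27.424 Mbps × 126 s = 3,455 Mb = 431.9 MB.
Capacity: 256 GB = 2,048,000 Mb; 592.69 items → 592 complete.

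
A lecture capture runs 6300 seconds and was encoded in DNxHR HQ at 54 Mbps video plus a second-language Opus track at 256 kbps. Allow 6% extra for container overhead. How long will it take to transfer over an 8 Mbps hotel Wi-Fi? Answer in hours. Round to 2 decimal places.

12.58 hours

Audio: 256 kbps = 0.256 Mbps.
Total bitrate: 54.256 Mbps.
File: 54.256 Mbps × 6300 s = 341812.8 Mb.
With 6% container overhead: ×1.06. → 362321.6 Mb.
At 8 Mbps: 362321.6 / 8 = 45290.2 s ≈ 12.6 hours.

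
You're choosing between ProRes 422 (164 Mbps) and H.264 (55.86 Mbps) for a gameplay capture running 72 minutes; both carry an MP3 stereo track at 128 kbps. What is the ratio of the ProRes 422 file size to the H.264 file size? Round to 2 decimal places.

72 min = 4320 s
Audio: 128 kbps = 0.128 Mbps.
ProRes 422: 164.128 Mbps × 4320 s = 709033.0 Mb = 82.542 GiB.
H.264: 55.988 Mbps × 4320 s = 241868.2 Mb = 28.157 GiB.
Ratio: 82.542 / 28.157 = 2.931.

2.93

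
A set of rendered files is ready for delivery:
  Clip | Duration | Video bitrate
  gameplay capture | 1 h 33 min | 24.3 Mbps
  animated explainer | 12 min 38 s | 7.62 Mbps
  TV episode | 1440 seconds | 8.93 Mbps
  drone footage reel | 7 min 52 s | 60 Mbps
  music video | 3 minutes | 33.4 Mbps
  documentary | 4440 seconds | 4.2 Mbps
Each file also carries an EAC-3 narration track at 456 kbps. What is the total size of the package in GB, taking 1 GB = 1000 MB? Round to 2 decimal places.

26.63 GB

Audio: 456 kbps = 0.456 Mbps.
gameplay capture: 24.756 Mbps × 5580 s = 138138.5 Mb
animated explainer: 8.076 Mbps × 758 s = 6121.6 Mb
TV episode: 9.386 Mbps × 1440 s = 13515.8 Mb
drone footage reel: 60.456 Mbps × 472 s = 28535.2 Mb
music video: 33.856 Mbps × 180 s = 6094.1 Mb
documentary: 4.656 Mbps × 4440 s = 20672.6 Mb
Total: 213077.9 Mb = 26634.7 MB.
= 26.63 GB.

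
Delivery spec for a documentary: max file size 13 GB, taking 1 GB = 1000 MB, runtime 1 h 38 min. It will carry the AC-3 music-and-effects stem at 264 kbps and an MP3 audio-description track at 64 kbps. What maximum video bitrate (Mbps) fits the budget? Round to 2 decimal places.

Budget: 13 GB = 104000.0 Mb.
1 h 38 min = 98 min = 5880 s
Total bitrate budget: 104000.0 Mb / 5880 s = 17.687 Mbps.
Audio total: 264 + 64 = 328 kbps = 0.328 Mbps.
Video: 17.687 − 0.328 = 17.359 Mbps.

17.36 Mbps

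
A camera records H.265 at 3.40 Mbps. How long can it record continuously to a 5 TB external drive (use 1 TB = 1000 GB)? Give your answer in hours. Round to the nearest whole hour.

3268 hours

Capacity: 5 TB = 40,000,000 Mb.
Recording time: 40,000,000 / 3.400 = 11,764,706 s ≈ 3,268 hours.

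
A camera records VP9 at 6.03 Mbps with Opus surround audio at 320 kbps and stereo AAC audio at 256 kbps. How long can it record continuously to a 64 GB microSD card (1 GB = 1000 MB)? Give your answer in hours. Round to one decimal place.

21.5 hours

Audio total: 320 + 256 = 576 kbps = 0.576 Mbps.
Total bitrate: 6.03 + 0.576 = 6.606 Mbps.
Capacity: 64 GB = 512,000 Mb.
Recording time: 512,000 / 6.606 = 77,505 s ≈ 21.5 hours.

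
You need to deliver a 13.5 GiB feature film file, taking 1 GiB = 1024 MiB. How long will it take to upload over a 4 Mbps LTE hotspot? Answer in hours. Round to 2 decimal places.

File: 13.5 GiB = 115964.1 Mb.
At 4 Mbps: 115964.1 / 4 = 28991.0 s ≈ 8.05 hours.

8.05 hours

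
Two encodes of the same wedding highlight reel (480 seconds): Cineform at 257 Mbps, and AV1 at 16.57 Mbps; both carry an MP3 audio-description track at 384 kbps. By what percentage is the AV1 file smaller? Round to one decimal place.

Audio: 384 kbps = 0.384 Mbps.
Cineform: 257.384 Mbps × 480 s = 123544.3 Mb = 14.382 GiB.
AV1: 16.954 Mbps × 480 s = 8137.9 Mb = 0.947 GiB.
Reduction: (1 − 0.947/14.382) × 100 = 93.41%.

93.4%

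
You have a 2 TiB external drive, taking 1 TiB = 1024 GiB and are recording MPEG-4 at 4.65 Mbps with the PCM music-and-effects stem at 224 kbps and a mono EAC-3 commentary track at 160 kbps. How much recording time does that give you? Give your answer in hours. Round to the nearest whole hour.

971 hours

Audio total: 224 + 160 = 384 kbps = 0.384 Mbps.
Total bitrate: 4.65 + 0.384 = 5.034 Mbps.
Capacity: 2 TiB = 17,592,186 Mb.
Recording time: 17,592,186 / 5.034 = 3,494,673 s ≈ 971 hours.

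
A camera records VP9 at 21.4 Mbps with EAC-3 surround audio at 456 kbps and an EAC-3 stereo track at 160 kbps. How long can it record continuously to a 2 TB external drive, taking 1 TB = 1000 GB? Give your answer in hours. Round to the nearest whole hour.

Audio total: 456 + 160 = 616 kbps = 0.616 Mbps.
Total bitrate: 21.4 + 0.616 = 22.016 Mbps.
Capacity: 2 TB = 16,000,000 Mb.
Recording time: 16,000,000 / 22.016 = 726,744 s ≈ 202 hours.

202 hours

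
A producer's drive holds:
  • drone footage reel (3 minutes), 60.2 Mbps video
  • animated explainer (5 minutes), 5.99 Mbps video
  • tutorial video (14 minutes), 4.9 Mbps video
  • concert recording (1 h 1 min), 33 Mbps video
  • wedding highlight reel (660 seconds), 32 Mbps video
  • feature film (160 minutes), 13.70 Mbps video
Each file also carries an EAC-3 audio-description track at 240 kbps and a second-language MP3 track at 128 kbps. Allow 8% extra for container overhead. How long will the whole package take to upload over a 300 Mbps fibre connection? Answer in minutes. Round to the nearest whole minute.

Audio total: 240 + 128 = 368 kbps = 0.368 Mbps.
drone footage reel: 60.568 Mbps × 180 s × 1.08 = 11774.4 Mb
animated explainer: 6.358 Mbps × 300 s × 1.08 = 2060.0 Mb
tutorial video: 5.268 Mbps × 840 s × 1.08 = 4779.1 Mb
concert recording: 33.368 Mbps × 3660 s × 1.08 = 131897.0 Mb
wedding highlight reel: 32.368 Mbps × 660 s × 1.08 = 23071.9 Mb
feature film: 14.068 Mbps × 9600 s × 1.08 = 145857.0 Mb
Total: 319439.5 Mb = 39929.9 MB.
At 300 Mbps: 319439.5 / 300 = 1065 s ≈ 17.7 minutes.

18 minutes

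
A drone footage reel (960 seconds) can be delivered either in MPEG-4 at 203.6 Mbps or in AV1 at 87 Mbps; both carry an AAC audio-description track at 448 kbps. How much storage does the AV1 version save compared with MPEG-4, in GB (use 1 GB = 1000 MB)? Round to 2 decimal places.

13.99 GB

Audio: 448 kbps = 0.448 Mbps.
MPEG-4: 204.048 Mbps × 960 s = 195886.1 Mb = 24.486 GB.
AV1: 87.448 Mbps × 960 s = 83950.1 Mb = 10.494 GB.
Saving: 24.486 − 10.494 = 13.992 GB.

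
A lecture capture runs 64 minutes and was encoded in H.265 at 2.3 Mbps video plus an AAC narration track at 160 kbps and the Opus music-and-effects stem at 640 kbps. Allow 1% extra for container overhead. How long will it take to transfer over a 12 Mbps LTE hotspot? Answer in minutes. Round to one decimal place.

64 min = 3840 s
Audio total: 160 + 640 = 800 kbps = 0.800 Mbps.
Total bitrate: 3.100 Mbps.
File: 3.100 Mbps × 3840 s = 11904.0 Mb.
With 1% container overhead: ×1.01. → 12023.0 Mb.
At 12 Mbps: 12023.0 / 12 = 1001.9 s ≈ 16.7 minutes.

16.7 minutes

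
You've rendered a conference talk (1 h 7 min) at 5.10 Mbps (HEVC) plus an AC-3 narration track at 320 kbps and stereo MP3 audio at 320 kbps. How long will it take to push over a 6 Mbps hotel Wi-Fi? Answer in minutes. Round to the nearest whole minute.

1 h 7 min = 67 min = 4020 s
Audio total: 320 + 320 = 640 kbps = 0.640 Mbps.
Total bitrate: 5.740 Mbps.
File: 5.740 Mbps × 4020 s = 23074.8 Mb.
At 6 Mbps: 23074.8 / 6 = 3845.8 s ≈ 64.1 minutes.

64 minutes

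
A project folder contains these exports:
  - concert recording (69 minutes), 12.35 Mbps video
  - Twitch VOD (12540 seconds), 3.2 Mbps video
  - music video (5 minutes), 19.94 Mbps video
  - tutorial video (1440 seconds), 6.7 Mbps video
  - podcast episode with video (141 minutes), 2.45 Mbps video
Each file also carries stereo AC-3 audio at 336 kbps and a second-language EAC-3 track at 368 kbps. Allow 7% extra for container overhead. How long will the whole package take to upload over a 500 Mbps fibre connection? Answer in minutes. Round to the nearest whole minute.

5 minutes

Audio total: 336 + 368 = 704 kbps = 0.704 Mbps.
concert recording: 13.054 Mbps × 4140 s × 1.07 = 57826.6 Mb
Twitch VOD: 3.904 Mbps × 12540 s × 1.07 = 52383.1 Mb
music video: 20.644 Mbps × 300 s × 1.07 = 6626.7 Mb
tutorial video: 7.404 Mbps × 1440 s × 1.07 = 11408.1 Mb
podcast episode with video: 3.154 Mbps × 8460 s × 1.07 = 28550.6 Mb
Total: 156795.1 Mb = 19599.4 MB.
At 500 Mbps: 156795.1 / 500 = 314 s ≈ 5.23 minutes.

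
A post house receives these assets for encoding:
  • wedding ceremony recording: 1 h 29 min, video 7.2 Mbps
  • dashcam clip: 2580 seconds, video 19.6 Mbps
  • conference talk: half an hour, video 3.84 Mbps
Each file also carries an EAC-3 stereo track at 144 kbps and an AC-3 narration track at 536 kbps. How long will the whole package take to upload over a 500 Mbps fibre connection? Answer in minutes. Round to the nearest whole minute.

3 minutes

Audio total: 144 + 536 = 680 kbps = 0.680 Mbps.
wedding ceremony recording: 7.880 Mbps × 5340 s = 42079.2 Mb
dashcam clip: 20.280 Mbps × 2580 s = 52322.4 Mb
conference talk: 4.520 Mbps × 1800 s = 8136.0 Mb
Total: 102537.6 Mb = 12817.2 MB.
At 500 Mbps: 102537.6 / 500 = 205 s ≈ 3.42 minutes.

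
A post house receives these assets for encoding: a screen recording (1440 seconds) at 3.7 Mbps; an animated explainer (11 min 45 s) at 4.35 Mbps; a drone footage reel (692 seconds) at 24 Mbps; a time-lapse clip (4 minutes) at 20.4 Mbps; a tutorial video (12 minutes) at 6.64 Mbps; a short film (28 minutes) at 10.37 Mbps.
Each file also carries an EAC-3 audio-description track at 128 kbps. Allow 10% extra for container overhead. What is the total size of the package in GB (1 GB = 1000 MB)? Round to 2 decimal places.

Audio: 128 kbps = 0.128 Mbps.
screen recording: 3.828 Mbps × 1440 s × 1.10 = 6063.6 Mb
animated explainer: 4.478 Mbps × 705 s × 1.10 = 3472.7 Mb
drone footage reel: 24.128 Mbps × 692 s × 1.10 = 18366.2 Mb
time-lapse clip: 20.528 Mbps × 240 s × 1.10 = 5419.4 Mb
tutorial video: 6.768 Mbps × 720 s × 1.10 = 5360.3 Mb
short film: 10.498 Mbps × 1680 s × 1.10 = 19400.3 Mb
Total: 58082.4 Mb = 7260.3 MB.
= 7.260 GB.

7.26 GB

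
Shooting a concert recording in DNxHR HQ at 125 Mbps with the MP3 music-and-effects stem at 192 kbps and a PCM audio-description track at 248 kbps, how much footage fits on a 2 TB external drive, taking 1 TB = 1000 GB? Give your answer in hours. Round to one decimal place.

Audio total: 192 + 248 = 440 kbps = 0.440 Mbps.
Total bitrate: 125 + 0.440 = 125.440 Mbps.
Capacity: 2 TB = 16,000,000 Mb.
Recording time: 16,000,000 / 125.440 = 127,551 s ≈ 35.4 hours.

35.4 hours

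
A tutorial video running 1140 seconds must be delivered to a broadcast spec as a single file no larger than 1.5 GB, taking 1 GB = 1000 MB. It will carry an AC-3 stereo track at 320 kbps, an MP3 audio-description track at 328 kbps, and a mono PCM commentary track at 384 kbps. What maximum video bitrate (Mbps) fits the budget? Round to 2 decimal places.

Budget: 1.5 GB = 12000.0 Mb.
Total bitrate budget: 12000.0 Mb / 1140 s = 10.526 Mbps.
Audio total: 320 + 328 + 384 = 1032 kbps = 1.032 Mbps.
Video: 10.526 − 1.032 = 9.494 Mbps.

9.49 Mbps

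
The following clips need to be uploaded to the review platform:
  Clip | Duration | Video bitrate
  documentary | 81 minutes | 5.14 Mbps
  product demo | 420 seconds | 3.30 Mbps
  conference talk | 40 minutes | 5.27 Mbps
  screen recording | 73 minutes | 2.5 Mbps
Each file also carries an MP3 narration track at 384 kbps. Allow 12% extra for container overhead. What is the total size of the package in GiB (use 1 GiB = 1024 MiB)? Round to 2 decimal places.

Audio: 384 kbps = 0.384 Mbps.
documentary: 5.524 Mbps × 4860 s × 1.12 = 30068.2 Mb
product demo: 3.684 Mbps × 420 s × 1.12 = 1733.0 Mb
conference talk: 5.654 Mbps × 2400 s × 1.12 = 15198.0 Mb
screen recording: 2.884 Mbps × 4380 s × 1.12 = 14147.8 Mb
Total: 61146.9 Mb = 7643.4 MB.
= 7.118 GiB.

7.12 GiB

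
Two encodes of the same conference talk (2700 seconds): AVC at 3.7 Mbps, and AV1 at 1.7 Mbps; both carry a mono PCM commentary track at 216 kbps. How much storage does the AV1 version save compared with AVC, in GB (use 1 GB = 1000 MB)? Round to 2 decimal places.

0.68 GB

Audio: 216 kbps = 0.216 Mbps.
AVC: 3.916 Mbps × 2700 s = 10573.2 Mb = 1.322 GB.
AV1: 1.916 Mbps × 2700 s = 5173.2 Mb = 0.647 GB.
Saving: 1.322 − 0.647 = 0.675 GB.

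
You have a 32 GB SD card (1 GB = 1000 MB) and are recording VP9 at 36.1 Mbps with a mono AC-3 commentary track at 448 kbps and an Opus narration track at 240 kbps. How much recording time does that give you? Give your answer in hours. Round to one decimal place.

Audio total: 448 + 240 = 688 kbps = 0.688 Mbps.
Total bitrate: 36.1 + 0.688 = 36.788 Mbps.
Capacity: 32 GB = 256,000 Mb.
Recording time: 256,000 / 36.788 = 6,959 s ≈ 1.93 hours.

1.9 hours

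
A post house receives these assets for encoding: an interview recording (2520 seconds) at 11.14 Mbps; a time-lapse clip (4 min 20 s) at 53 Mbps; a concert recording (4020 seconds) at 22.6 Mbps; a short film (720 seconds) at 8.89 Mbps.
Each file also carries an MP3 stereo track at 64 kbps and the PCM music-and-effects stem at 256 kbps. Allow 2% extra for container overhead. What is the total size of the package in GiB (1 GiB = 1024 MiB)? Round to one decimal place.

Audio total: 64 + 256 = 320 kbps = 0.320 Mbps.
interview recording: 11.460 Mbps × 2520 s × 1.02 = 29456.8 Mb
time-lapse clip: 53.320 Mbps × 260 s × 1.02 = 14140.5 Mb
concert recording: 22.920 Mbps × 4020 s × 1.02 = 93981.2 Mb
short film: 9.210 Mbps × 720 s × 1.02 = 6763.8 Mb
Total: 144342.2 Mb = 18042.8 MB.
= 16.80 GiB.

16.8 GiB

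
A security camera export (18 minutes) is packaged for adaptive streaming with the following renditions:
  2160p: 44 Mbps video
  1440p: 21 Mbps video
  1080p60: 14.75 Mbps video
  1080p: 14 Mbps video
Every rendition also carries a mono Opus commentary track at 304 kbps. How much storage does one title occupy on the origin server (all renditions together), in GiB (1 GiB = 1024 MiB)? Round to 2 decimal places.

18 min = 1080 s
Audio: 304 kbps = 0.304 Mbps.
Sum of rendition bitrates: (44+0.304) + (21+0.304) + (14.75+0.304) + (14+0.304) = 94.966 Mbps.
× 1080 s = 102,563 Mb = 12,820 MB = 11.94 GiB.

11.94 GiB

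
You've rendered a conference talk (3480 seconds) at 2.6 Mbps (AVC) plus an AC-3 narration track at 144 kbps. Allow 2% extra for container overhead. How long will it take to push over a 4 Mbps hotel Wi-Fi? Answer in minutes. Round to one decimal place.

Audio: 144 kbps = 0.144 Mbps.
Total bitrate: 2.744 Mbps.
File: 2.744 Mbps × 3480 s = 9549.1 Mb.
With 2% container overhead: ×1.02. → 9740.1 Mb.
At 4 Mbps: 9740.1 / 4 = 2435.0 s ≈ 40.6 minutes.

40.6 minutes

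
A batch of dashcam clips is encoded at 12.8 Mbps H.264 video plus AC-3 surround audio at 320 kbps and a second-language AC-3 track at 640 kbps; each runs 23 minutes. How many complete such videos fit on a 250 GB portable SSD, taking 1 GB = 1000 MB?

105

23 min = 1380 s
Audio total: 320 + 640 = 960 kbps = 0.960 Mbps.
Total bitrate: 13.760 Mbps.
Per item: 13.760 Mbps × 1380 s = 18,989 Mb = 2,374 MB.
Capacity: 250 GB = 2,000,000 Mb; 105.33 items → 105 complete.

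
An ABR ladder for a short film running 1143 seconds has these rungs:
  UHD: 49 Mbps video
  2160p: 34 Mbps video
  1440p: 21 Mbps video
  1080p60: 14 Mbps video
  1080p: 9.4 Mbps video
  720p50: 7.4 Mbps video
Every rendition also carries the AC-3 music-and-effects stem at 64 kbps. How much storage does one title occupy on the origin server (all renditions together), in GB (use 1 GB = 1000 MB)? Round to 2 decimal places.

19.31 GB

Audio: 64 kbps = 0.064 Mbps.
Sum of rendition bitrates: (49+0.064) + (34+0.064) + (21+0.064) + (14+0.064) + (9.4+0.064) + (7.4+0.064) = 135.184 Mbps.
× 1143 s = 154,515 Mb = 19,314 MB = 19.31 GB.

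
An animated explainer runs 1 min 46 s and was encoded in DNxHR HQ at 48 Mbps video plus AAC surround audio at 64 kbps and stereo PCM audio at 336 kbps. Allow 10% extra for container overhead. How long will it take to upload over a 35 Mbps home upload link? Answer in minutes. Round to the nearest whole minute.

3 minutes

1 min 46 s = 106 s
Audio total: 64 + 336 = 400 kbps = 0.400 Mbps.
Total bitrate: 48.400 Mbps.
File: 48.400 Mbps × 106 s = 5130.4 Mb.
With 10% container overhead: ×1.10. → 5643.4 Mb.
At 35 Mbps: 5643.4 / 35 = 161.2 s ≈ 2.69 minutes.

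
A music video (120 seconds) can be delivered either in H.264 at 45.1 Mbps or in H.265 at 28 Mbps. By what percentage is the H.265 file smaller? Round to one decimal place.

37.9%

H.264: 45.100 Mbps × 120 s = 5412.0 Mb = 0.676 GB.
H.265: 28.000 Mbps × 120 s = 3360.0 Mb = 0.420 GB.
Reduction: (1 − 0.420/0.676) × 100 = 37.92%.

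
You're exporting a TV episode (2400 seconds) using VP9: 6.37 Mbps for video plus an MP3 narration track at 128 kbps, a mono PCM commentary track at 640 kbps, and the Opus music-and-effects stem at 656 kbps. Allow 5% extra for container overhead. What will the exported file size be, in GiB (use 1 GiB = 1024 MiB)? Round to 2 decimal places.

Audio total: 128 + 640 + 656 = 1424 kbps = 1.424 Mbps.
Total bitrate: 6.37 + 1.424 = 7.794 Mbps.
Stream data: 7.794 Mbps × 2400 s = 18705.6 Mb.
With 5% container overhead: ×1.05.
19,641 Mb = 2,455,110,000 bytes ÷ 1,073,741,824 = 2.286 GiB.

2.29 GiB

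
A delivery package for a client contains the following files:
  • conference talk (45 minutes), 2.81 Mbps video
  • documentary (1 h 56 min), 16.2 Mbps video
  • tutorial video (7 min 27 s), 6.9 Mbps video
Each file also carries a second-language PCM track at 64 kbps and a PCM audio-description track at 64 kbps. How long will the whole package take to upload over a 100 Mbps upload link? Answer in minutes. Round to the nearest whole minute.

21 minutes

Audio total: 64 + 64 = 128 kbps = 0.128 Mbps.
conference talk: 2.938 Mbps × 2700 s = 7932.6 Mb
documentary: 16.328 Mbps × 6960 s = 113642.9 Mb
tutorial video: 7.028 Mbps × 447 s = 3141.5 Mb
Total: 124717.0 Mb = 15589.6 MB.
At 100 Mbps: 124717.0 / 100 = 1247 s ≈ 20.8 minutes.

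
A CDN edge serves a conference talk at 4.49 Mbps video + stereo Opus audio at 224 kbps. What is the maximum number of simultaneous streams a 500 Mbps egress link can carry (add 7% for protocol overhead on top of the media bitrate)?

Audio: 224 kbps = 0.224 Mbps.
Per-viewer media rate: 4.714 Mbps.
On the wire with 7% overhead: 5.044 Mbps.
500 Mbps = 500.0 Mbps; 500.0 / 5.044 = 99.13 → 99 viewers.

99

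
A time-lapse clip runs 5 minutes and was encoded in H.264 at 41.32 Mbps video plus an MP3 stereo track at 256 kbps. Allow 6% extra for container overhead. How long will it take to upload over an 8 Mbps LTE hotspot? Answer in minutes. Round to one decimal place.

27.5 minutes

5 min = 300 s
Audio: 256 kbps = 0.256 Mbps.
Total bitrate: 41.576 Mbps.
File: 41.576 Mbps × 300 s = 12472.8 Mb.
With 6% container overhead: ×1.06. → 13221.2 Mb.
At 8 Mbps: 13221.2 / 8 = 1652.6 s ≈ 27.5 minutes.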